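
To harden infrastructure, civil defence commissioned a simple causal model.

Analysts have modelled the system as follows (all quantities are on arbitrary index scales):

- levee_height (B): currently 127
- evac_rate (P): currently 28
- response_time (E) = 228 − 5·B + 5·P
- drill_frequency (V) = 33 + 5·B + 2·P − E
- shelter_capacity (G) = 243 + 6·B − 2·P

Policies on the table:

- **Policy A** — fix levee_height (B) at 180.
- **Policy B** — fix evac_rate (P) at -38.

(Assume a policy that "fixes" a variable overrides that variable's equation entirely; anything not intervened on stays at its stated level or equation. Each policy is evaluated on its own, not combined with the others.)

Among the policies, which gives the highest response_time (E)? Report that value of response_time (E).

-532

Policy A (B := 180):
  B = 180
  P = 28
  E = 228 − 5·180 + 5·28 = -532
Policy B (P := -38):
  B = 127
  P = -38
  E = 228 − 5·127 + 5·(-38) = -597
Comparing — Policy A: E=-532, Policy B: E=-597. Highest is -532 (Policy A).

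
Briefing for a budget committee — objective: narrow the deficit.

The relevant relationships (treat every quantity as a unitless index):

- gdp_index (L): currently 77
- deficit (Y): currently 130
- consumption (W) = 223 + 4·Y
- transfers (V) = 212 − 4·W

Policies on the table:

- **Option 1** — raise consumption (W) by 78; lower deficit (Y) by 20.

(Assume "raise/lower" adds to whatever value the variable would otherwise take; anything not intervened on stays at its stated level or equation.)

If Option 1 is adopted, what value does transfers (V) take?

-2752

Option 1 (W + 78, Y − 20):
  Y = 130 − 20 = 110
  W = 223 + 4·110 (+78 from intervention) = 741
  V = 212 − 4·741 = -2752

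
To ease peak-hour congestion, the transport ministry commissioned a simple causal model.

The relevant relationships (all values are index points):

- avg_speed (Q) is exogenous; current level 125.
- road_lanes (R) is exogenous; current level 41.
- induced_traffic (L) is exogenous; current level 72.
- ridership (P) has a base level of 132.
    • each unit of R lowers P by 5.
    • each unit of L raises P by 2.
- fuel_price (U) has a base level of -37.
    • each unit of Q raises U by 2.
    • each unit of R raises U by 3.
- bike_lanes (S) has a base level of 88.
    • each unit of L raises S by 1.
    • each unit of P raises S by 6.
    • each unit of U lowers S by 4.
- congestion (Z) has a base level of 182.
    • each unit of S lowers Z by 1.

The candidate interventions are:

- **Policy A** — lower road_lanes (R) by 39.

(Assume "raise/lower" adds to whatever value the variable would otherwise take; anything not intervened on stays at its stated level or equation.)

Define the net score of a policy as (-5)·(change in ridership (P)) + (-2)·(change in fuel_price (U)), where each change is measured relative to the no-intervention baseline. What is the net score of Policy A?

-741

Baseline:
  Q = 125
  R = 41
  L = 72
  P = 132 − 5·41 + 2·72 = 71
  U = -37 + 2·125 + 3·41 = 336
Policy A (R − 39):
  Q = 125
  R = 41 − 39 = 2
  L = 72
  P = 132 − 5·2 + 2·72 = 266
  U = -37 + 2·125 + 3·2 = 219
ΔP = 266 − 71 = 195; ΔU = 219 − 336 = -117
Score = (-5)·195 + (-2)·(-117) = -741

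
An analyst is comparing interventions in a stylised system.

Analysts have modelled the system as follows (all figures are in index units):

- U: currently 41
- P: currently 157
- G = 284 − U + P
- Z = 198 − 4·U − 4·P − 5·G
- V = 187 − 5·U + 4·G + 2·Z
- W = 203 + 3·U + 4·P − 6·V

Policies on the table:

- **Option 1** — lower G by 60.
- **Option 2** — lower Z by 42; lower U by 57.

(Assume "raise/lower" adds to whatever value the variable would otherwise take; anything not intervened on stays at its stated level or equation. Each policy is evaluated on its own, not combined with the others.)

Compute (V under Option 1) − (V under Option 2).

45

Option 1 (G − 60):
  U = 41
  P = 157
  G = 284 − 41 + 157 (−60 from intervention) = 340
  Z = 198 − 4·41 − 4·157 − 5·340 = -2294
  V = 187 − 5·41 + 4·340 + 2·(-2294) = -3246
Option 2 (Z − 42, U − 57):
  U = 41 − 57 = -16
  P = 157
  G = 284 − (-16) + 157 = 457
  Z = 198 − 4·(-16) − 4·157 − 5·457 (−42 from intervention) = -2693
  V = 187 − 5·(-16) + 4·457 + 2·(-2693) = -3291
V: -3246 − (-3291) = 45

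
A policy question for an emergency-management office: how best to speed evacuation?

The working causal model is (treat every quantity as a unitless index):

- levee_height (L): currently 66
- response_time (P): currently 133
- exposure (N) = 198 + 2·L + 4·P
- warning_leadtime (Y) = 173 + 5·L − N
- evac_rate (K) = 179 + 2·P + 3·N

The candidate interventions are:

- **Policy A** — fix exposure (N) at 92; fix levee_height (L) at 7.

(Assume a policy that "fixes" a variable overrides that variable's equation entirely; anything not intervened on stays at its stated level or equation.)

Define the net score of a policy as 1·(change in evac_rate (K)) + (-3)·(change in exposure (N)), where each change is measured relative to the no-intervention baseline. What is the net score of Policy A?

Baseline:
  L = 66
  P = 133
  N = 198 + 2·66 + 4·133 = 862
  K = 179 + 2·133 + 3·862 = 3031
Policy A (N := 92, L := 7):
  L = 7
  P = 133
  N = 92
  K = 179 + 2·133 + 3·92 = 721
ΔK = 721 − 3031 = -2310; ΔN = 92 − 862 = -770
Score = 1·(-2310) + (-3)·(-770) = 0

0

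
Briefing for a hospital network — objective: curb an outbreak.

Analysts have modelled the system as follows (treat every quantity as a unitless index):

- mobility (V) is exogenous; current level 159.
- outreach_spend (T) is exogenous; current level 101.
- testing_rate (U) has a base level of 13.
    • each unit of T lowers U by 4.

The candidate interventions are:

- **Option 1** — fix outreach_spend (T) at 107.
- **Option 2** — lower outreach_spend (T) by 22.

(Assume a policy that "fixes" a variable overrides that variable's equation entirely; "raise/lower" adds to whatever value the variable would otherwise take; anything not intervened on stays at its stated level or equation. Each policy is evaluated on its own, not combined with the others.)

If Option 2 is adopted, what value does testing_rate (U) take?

Option 2 (T − 22):
  T = 101 − 22 = 79
  U = 13 − 4·79 = -303

-303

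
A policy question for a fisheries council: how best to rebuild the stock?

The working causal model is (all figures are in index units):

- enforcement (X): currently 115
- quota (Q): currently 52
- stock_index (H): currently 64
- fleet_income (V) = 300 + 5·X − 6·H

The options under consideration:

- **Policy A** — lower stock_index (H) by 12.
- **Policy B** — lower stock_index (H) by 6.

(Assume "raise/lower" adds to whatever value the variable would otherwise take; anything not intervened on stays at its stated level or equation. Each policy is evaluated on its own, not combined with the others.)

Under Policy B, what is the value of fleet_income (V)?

527

Policy B (H − 6):
  X = 115
  H = 64 − 6 = 58
  V = 300 + 5·115 − 6·58 = 527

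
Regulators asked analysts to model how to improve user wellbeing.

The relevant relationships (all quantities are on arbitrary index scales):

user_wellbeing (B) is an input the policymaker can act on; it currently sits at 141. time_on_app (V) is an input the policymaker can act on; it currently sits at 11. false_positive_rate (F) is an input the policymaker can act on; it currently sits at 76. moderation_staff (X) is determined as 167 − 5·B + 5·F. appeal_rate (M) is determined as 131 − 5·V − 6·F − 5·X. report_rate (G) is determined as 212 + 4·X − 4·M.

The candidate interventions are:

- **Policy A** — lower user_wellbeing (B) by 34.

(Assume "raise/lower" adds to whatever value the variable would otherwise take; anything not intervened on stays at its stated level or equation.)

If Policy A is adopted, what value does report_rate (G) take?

2020

Policy A (B − 34):
  B = 141 − 34 = 107
  V = 11
  F = 76
  X = 167 − 5·107 + 5·76 = 12
  M = 131 − 5·11 − 6·76 − 5·12 = -440
  G = 212 + 4·12 − 4·(-440) = 2020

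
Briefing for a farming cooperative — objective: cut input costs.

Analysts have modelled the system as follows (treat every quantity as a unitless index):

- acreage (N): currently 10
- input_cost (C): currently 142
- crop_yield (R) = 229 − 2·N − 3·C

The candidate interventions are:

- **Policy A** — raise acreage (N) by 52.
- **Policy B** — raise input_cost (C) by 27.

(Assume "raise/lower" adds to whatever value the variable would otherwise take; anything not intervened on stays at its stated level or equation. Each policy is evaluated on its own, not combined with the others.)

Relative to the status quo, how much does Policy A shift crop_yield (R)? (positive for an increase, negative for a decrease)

Baseline:
  N = 10
  C = 142
  R = 229 − 2·10 − 3·142 = -217
Policy A (N + 52):
  N = 10 + 52 = 62
  C = 142
  R = 229 − 2·62 − 3·142 = -321
Change in R: -321 − (-217) = -104

-104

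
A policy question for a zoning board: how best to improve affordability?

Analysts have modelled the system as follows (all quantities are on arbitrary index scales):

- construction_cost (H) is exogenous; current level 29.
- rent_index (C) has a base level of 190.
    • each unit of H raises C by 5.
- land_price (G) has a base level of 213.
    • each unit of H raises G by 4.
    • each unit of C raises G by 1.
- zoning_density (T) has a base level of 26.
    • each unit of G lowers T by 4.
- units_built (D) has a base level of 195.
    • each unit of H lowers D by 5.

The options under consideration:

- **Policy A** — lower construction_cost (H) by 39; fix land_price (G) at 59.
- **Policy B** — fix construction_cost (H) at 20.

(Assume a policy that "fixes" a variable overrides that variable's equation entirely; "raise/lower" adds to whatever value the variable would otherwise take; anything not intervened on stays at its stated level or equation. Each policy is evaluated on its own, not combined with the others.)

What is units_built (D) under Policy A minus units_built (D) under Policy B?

Policy A (H − 39, G := 59):
  H = 29 − 39 = -10
  D = 195 − 5·(-10) = 245
Policy B (H := 20):
  H = 20
  D = 195 − 5·20 = 95
D: 245 − 95 = 150

150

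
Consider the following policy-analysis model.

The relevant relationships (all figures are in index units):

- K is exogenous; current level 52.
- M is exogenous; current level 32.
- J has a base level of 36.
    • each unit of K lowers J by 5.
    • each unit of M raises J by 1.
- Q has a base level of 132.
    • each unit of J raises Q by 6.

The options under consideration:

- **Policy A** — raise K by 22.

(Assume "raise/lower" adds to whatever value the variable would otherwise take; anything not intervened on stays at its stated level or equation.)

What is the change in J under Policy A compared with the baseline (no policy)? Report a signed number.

Baseline:
  K = 52
  M = 32
  J = 36 − 5·52 + 32 = -192
Policy A (K + 22):
  K = 52 + 22 = 74
  M = 32
  J = 36 − 5·74 + 32 = -302
Change in J: -302 − (-192) = -110

-110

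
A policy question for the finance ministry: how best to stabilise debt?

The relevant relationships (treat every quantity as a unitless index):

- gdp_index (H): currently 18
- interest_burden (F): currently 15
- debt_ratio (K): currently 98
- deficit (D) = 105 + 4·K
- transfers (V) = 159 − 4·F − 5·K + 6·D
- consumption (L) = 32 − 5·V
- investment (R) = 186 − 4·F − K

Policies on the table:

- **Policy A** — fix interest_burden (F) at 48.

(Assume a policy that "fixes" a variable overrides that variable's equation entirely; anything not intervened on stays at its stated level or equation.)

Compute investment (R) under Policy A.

Policy A (F := 48):
  F = 48
  K = 98
  R = 186 − 4·48 − 98 = -104

-104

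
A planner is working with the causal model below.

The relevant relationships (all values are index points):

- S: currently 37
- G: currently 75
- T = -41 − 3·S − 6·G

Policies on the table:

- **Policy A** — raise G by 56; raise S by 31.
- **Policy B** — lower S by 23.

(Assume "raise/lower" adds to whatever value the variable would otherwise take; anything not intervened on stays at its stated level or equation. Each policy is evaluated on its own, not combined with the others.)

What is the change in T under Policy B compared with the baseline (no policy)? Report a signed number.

Baseline:
  S = 37
  G = 75
  T = -41 − 3·37 − 6·75 = -602
Policy B (S − 23):
  S = 37 − 23 = 14
  G = 75
  T = -41 − 3·14 − 6·75 = -533
Change in T: -533 − (-602) = 69

69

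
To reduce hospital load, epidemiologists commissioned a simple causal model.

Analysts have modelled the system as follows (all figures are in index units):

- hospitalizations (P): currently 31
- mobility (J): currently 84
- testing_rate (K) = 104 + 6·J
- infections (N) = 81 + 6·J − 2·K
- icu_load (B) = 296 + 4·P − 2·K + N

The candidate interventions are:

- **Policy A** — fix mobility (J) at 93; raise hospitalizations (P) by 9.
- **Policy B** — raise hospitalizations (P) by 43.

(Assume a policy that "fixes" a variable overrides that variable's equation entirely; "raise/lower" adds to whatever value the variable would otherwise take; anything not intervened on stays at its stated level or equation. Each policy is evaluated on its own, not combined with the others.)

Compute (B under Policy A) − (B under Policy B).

Policy A (J := 93, P + 9):
  P = 31 + 9 = 40
  J = 93
  K = 104 + 6·93 = 662
  N = 81 + 6·93 − 2·662 = -685
  B = 296 + 4·40 − 2·662 + (-685) = -1553
Policy B (P + 43):
  P = 31 + 43 = 74
  J = 84
  K = 104 + 6·84 = 608
  N = 81 + 6·84 − 2·608 = -631
  B = 296 + 4·74 − 2·608 + (-631) = -1255
B: -1553 − (-1255) = -298

-298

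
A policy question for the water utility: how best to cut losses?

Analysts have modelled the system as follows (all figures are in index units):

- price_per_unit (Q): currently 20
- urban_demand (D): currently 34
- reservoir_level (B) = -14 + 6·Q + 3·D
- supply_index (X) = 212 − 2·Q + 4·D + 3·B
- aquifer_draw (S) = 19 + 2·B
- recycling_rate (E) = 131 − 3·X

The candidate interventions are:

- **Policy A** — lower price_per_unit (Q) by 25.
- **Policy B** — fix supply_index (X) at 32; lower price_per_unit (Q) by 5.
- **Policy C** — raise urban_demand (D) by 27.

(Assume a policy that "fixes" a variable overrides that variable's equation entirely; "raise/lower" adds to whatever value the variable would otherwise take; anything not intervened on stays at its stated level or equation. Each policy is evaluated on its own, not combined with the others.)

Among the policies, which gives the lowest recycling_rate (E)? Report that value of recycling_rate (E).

Policy A (Q − 25):
  Q = 20 − 25 = -5
  D = 34
  B = -14 + 6·(-5) + 3·34 = 58
  X = 212 − 2·(-5) + 4·34 + 3·58 = 532
  E = 131 − 3·532 = -1465
Policy B (X := 32, Q − 5):
  Q = 20 − 5 = 15
  D = 34
  B = -14 + 6·15 + 3·34 = 178
  X = 32
  E = 131 − 3·32 = 35
Policy C (D + 27):
  Q = 20
  D = 34 + 27 = 61
  B = -14 + 6·20 + 3·61 = 289
  X = 212 − 2·20 + 4·61 + 3·289 = 1283
  E = 131 − 3·1283 = -3718
Comparing — Policy A: E=-1465, Policy B: E=35, Policy C: E=-3718. Lowest is -3718 (Policy C).

-3718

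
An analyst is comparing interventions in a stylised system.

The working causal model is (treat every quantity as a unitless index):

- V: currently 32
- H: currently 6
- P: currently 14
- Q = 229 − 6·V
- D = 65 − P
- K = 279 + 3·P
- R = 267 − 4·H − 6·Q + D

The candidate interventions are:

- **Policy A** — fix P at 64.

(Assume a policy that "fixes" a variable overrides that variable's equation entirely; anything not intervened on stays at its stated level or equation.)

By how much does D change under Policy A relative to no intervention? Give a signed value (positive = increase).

Baseline:
  P = 14
  D = 65 − 14 = 51
Policy A (P := 64):
  P = 64
  D = 65 − 64 = 1
Change in D: 1 − 51 = -50

-50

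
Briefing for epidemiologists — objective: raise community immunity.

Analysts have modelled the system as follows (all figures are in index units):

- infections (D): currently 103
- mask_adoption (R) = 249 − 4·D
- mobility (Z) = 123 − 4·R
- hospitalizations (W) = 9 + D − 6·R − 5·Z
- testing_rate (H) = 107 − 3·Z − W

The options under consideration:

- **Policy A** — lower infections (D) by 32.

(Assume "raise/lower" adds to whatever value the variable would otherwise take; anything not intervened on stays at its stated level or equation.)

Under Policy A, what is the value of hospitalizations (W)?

Policy A (D − 32):
  D = 103 − 32 = 71
  R = 249 − 4·71 = -35
  Z = 123 − 4·(-35) = 263
  W = 9 + 71 − 6·(-35) − 5·263 = -1025

-1025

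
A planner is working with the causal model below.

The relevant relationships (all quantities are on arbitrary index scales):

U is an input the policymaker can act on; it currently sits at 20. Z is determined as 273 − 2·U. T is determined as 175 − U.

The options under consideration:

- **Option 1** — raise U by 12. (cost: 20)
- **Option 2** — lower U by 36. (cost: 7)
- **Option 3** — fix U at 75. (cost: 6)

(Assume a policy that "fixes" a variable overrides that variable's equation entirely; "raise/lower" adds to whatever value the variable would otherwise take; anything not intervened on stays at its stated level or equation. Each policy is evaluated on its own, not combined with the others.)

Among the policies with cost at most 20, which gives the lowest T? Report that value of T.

Option 1 (U + 12):
  U = 20 + 12 = 32
  T = 175 − 32 = 143
Option 2 (U − 36):
  U = 20 − 36 = -16
  T = 175 − (-16) = 191
Option 3 (U := 75):
  U = 75
  T = 175 − 75 = 100
Comparing — Option 1: T=143, Option 2: T=191, Option 3: T=100. Lowest is 100 (Option 3).

100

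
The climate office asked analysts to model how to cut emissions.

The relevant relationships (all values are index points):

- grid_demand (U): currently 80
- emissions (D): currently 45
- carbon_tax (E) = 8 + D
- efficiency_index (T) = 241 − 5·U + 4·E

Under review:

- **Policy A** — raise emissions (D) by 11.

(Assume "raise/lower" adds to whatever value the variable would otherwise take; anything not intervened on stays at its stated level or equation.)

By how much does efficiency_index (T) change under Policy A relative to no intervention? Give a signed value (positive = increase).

Baseline:
  U = 80
  D = 45
  E = 8 + 45 = 53
  T = 241 − 5·80 + 4·53 = 53
Policy A (D + 11):
  U = 80
  D = 45 + 11 = 56
  E = 8 + 56 = 64
  T = 241 − 5·80 + 4·64 = 97
Change in T: 97 − 53 = 44

44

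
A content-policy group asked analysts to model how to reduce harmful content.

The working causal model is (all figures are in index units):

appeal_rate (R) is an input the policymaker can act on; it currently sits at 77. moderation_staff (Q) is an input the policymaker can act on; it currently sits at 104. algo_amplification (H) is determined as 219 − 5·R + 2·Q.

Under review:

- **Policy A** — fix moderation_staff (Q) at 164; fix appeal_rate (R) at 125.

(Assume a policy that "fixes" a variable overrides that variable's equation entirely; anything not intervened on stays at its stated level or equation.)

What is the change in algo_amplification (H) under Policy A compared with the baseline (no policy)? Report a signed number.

-120

Baseline:
  R = 77
  Q = 104
  H = 219 − 5·77 + 2·104 = 42
Policy A (Q := 164, R := 125):
  R = 125
  Q = 164
  H = 219 − 5·125 + 2·164 = -78
Change in H: -78 − 42 = -120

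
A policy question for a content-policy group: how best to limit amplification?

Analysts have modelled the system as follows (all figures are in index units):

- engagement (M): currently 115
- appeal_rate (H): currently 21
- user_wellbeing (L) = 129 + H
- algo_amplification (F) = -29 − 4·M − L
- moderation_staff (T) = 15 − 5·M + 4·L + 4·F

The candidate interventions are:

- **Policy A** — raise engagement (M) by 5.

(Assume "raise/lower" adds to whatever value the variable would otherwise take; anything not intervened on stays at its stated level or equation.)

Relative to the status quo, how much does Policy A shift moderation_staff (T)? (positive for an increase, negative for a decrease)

-105

Baseline:
  M = 115
  H = 21
  L = 129 + 21 = 150
  F = -29 − 4·115 − 150 = -639
  T = 15 − 5·115 + 4·150 + 4·(-639) = -2516
Policy A (M + 5):
  M = 115 + 5 = 120
  H = 21
  L = 129 + 21 = 150
  F = -29 − 4·120 − 150 = -659
  T = 15 − 5·120 + 4·150 + 4·(-659) = -2621
Change in T: -2621 − (-2516) = -105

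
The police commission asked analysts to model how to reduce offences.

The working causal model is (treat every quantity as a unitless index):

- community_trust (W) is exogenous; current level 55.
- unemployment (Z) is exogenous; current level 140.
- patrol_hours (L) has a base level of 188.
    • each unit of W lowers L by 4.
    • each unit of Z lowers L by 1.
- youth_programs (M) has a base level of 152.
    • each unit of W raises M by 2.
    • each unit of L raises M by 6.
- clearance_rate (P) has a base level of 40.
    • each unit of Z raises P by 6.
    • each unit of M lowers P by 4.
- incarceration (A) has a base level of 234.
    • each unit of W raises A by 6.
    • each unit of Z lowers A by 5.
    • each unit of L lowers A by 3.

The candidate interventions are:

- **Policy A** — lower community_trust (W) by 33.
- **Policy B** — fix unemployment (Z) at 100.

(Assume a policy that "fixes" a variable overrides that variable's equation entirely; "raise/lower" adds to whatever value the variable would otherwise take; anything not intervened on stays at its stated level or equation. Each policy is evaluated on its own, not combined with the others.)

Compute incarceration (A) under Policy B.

460

Policy B (Z := 100):
  W = 55
  Z = 100
  L = 188 − 4·55 − 100 = -132
  A = 234 + 6·55 − 5·100 − 3·(-132) = 460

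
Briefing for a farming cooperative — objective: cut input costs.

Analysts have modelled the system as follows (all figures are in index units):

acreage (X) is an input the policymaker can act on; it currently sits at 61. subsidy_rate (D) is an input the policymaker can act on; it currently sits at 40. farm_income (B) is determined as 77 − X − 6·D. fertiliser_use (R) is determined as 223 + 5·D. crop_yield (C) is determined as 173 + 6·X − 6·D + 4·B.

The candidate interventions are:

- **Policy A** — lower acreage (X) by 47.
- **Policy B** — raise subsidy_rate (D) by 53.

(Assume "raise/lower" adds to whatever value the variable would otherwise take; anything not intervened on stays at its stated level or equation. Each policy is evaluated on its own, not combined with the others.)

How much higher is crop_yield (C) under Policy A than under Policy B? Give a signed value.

1496

Policy A (X − 47):
  X = 61 − 47 = 14
  D = 40
  B = 77 − 14 − 6·40 = -177
  C = 173 + 6·14 − 6·40 + 4·(-177) = -691
Policy B (D + 53):
  X = 61
  D = 40 + 53 = 93
  B = 77 − 61 − 6·93 = -542
  C = 173 + 6·61 − 6·93 + 4·(-542) = -2187
C: -691 − (-2187) = 1496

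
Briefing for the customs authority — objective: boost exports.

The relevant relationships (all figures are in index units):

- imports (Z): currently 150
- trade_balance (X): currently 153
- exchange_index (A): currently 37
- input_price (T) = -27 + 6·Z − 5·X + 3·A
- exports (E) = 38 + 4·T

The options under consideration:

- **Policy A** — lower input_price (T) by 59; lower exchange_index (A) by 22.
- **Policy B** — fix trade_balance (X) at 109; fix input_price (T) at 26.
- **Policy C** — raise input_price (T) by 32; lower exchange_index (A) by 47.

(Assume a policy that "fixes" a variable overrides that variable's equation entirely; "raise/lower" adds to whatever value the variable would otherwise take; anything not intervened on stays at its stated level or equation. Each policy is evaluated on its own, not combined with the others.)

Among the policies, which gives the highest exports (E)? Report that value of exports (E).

478

Policy A (T − 59, A − 22):
  Z = 150
  X = 153
  A = 37 − 22 = 15
  T = -27 + 6·150 − 5·153 + 3·15 (−59 from intervention) = 94
  E = 38 + 4·94 = 414
Policy B (X := 109, T := 26):
  Z = 150
  X = 109
  A = 37
  T = 26
  E = 38 + 4·26 = 142
Policy C (T + 32, A − 47):
  Z = 150
  X = 153
  A = 37 − 47 = -10
  T = -27 + 6·150 − 5·153 + 3·(-10) (+32 from intervention) = 110
  E = 38 + 4·110 = 478
Comparing — Policy A: E=414, Policy B: E=142, Policy C: E=478. Highest is 478 (Policy C).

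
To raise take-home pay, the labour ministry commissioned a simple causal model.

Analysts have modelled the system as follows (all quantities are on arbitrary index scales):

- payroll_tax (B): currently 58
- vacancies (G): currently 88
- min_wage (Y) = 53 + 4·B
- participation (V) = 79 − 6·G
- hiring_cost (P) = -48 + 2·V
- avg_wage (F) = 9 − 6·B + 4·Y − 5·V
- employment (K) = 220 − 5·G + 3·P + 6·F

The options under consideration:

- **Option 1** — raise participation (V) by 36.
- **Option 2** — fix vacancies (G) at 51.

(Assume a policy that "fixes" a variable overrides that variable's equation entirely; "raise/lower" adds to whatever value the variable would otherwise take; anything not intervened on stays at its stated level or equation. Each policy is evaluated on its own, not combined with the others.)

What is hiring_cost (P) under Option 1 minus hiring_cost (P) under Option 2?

-372

Option 1 (V + 36):
  G = 88
  V = 79 − 6·88 (+36 from intervention) = -413
  P = -48 + 2·(-413) = -874
Option 2 (G := 51):
  G = 51
  V = 79 − 6·51 = -227
  P = -48 + 2·(-227) = -502
P: -874 − (-502) = -372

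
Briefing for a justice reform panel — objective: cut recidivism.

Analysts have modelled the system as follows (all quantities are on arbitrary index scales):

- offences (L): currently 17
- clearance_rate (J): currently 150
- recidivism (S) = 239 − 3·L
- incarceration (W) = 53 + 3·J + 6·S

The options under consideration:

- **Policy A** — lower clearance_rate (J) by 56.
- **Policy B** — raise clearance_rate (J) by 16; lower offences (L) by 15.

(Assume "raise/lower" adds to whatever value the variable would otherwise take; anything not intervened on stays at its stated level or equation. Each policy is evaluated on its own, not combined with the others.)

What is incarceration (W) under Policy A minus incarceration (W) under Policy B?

-486

Policy A (J − 56):
  L = 17
  J = 150 − 56 = 94
  S = 239 − 3·17 = 188
  W = 53 + 3·94 + 6·188 = 1463
Policy B (J + 16, L − 15):
  L = 17 − 15 = 2
  J = 150 + 16 = 166
  S = 239 − 3·2 = 233
  W = 53 + 3·166 + 6·233 = 1949
W: 1463 − 1949 = -486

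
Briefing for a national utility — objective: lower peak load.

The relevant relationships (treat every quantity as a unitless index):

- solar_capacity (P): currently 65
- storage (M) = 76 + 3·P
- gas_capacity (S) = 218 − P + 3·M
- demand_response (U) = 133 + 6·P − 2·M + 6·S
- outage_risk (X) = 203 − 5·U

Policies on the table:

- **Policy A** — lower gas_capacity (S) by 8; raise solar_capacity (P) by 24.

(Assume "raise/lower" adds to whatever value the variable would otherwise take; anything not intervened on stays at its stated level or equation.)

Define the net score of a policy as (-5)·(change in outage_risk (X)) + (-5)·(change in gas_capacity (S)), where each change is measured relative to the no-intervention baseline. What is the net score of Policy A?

26680

Baseline:
  P = 65
  M = 76 + 3·65 = 271
  S = 218 − 65 + 3·271 = 966
  U = 133 + 6·65 − 2·271 + 6·966 = 5777
  X = 203 − 5·5777 = -28682
Policy A (S − 8, P + 24):
  P = 65 + 24 = 89
  M = 76 + 3·89 = 343
  S = 218 − 89 + 3·343 (−8 from intervention) = 1150
  U = 133 + 6·89 − 2·343 + 6·1150 = 6881
  X = 203 − 5·6881 = -34202
ΔX = -34202 − (-28682) = -5520; ΔS = 1150 − 966 = 184
Score = (-5)·(-5520) + (-5)·184 = 26680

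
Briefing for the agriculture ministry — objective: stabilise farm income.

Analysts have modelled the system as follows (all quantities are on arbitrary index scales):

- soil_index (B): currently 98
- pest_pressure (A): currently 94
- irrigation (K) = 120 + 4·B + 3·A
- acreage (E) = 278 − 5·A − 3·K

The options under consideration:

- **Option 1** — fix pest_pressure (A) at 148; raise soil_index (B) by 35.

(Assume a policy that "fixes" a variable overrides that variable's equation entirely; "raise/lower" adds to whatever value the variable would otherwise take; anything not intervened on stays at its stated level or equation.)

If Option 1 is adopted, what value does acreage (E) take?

-3750

Option 1 (A := 148, B + 35):
  B = 98 + 35 = 133
  A = 148
  K = 120 + 4·133 + 3·148 = 1096
  E = 278 − 5·148 − 3·1096 = -3750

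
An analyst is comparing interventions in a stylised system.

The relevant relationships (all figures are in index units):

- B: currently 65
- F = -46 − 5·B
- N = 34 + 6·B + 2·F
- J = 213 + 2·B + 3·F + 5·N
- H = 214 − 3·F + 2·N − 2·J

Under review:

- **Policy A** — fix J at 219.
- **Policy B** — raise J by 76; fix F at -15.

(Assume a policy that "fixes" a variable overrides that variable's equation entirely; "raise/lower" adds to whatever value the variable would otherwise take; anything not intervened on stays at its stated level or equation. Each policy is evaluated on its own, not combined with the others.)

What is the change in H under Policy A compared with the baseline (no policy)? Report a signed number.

Baseline:
  B = 65
  F = -46 − 5·65 = -371
  N = 34 + 6·65 + 2·(-371) = -318
  J = 213 + 2·65 + 3·(-371) + 5·(-318) = -2360
  H = 214 − 3·(-371) + 2·(-318) − 2·(-2360) = 5411
Policy A (J := 219):
  B = 65
  F = -46 − 5·65 = -371
  N = 34 + 6·65 + 2·(-371) = -318
  J = 219
  H = 214 − 3·(-371) + 2·(-318) − 2·219 = 253
Change in H: 253 − 5411 = -5158

-5158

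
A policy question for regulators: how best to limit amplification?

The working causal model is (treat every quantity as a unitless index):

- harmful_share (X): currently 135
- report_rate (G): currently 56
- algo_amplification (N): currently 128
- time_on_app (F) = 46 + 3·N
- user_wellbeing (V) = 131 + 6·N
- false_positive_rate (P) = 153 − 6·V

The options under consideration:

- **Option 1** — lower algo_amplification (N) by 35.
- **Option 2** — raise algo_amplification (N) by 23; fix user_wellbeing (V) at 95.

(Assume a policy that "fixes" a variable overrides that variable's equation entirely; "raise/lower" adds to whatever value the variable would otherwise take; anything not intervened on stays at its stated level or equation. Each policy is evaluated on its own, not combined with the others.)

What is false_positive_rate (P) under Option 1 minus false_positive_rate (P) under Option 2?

Option 1 (N − 35):
  N = 128 − 35 = 93
  V = 131 + 6·93 = 689
  P = 153 − 6·689 = -3981
Option 2 (N + 23, V := 95):
  N = 128 + 23 = 151
  V = 95
  P = 153 − 6·95 = -417
P: -3981 − (-417) = -3564

-3564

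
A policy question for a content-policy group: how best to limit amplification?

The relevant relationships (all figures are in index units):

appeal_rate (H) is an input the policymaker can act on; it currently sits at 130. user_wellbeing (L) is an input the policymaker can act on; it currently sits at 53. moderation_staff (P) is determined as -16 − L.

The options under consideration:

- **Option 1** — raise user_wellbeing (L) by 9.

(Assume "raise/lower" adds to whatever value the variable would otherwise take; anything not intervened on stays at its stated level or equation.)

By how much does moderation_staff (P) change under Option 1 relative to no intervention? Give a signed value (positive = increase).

-9

Baseline:
  L = 53
  P = -16 − 53 = -69
Option 1 (L + 9):
  L = 53 + 9 = 62
  P = -16 − 62 = -78
Change in P: -78 − (-69) = -9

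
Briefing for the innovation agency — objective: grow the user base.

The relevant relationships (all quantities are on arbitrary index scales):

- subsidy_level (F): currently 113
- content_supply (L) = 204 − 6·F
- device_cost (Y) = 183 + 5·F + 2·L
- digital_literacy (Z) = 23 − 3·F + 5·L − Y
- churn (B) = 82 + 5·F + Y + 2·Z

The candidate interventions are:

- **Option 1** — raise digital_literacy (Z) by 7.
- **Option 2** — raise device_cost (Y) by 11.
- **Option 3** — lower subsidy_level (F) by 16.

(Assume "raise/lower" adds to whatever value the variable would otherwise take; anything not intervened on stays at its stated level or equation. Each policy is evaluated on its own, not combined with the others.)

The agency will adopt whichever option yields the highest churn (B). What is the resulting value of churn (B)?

-3661

Option 1 (Z + 7):
  F = 113
  L = 204 − 6·113 = -474
  Y = 183 + 5·113 + 2·(-474) = -200
  Z = 23 − 3·113 + 5·(-474) − (-200) (+7 from intervention) = -2479
  B = 82 + 5·113 + (-200) + 2·(-2479) = -4511
Option 2 (Y + 11):
  F = 113
  L = 204 − 6·113 = -474
  Y = 183 + 5·113 + 2·(-474) (+11 from intervention) = -189
  Z = 23 − 3·113 + 5·(-474) − (-189) = -2497
  B = 82 + 5·113 + (-189) + 2·(-2497) = -4536
Option 3 (F − 16):
  F = 113 − 16 = 97
  L = 204 − 6·97 = -378
  Y = 183 + 5·97 + 2·(-378) = -88
  Z = 23 − 3·97 + 5·(-378) − (-88) = -2070
  B = 82 + 5·97 + (-88) + 2·(-2070) = -3661
Comparing — Option 1: B=-4511, Option 2: B=-4536, Option 3: B=-3661. Highest is -3661 (Option 3).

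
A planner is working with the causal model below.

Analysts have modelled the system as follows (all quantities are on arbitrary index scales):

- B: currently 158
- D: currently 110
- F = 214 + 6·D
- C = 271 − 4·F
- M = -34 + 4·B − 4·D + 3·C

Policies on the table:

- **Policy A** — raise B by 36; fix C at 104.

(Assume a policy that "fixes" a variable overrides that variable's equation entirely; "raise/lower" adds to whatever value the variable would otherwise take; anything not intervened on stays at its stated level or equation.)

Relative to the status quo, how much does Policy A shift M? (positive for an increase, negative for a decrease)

Baseline:
  B = 158
  D = 110
  F = 214 + 6·110 = 874
  C = 271 − 4·874 = -3225
  M = -34 + 4·158 − 4·110 + 3·(-3225) = -9517
Policy A (B + 36, C := 104):
  B = 158 + 36 = 194
  D = 110
  F = 214 + 6·110 = 874
  C = 104
  M = -34 + 4·194 − 4·110 + 3·104 = 614
Change in M: 614 − (-9517) = 10131

10131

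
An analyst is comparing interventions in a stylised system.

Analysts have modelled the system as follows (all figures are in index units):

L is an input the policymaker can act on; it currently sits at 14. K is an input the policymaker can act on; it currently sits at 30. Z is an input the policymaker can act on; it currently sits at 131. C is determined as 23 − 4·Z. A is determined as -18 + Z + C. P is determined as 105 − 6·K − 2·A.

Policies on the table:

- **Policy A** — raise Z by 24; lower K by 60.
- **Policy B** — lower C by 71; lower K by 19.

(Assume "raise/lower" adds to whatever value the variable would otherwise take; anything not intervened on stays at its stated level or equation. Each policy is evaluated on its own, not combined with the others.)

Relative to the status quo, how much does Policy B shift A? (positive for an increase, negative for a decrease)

-71

Baseline:
  Z = 131
  C = 23 − 4·131 = -501
  A = -18 + 131 + (-501) = -388
Policy B (C − 71, K − 19):
  Z = 131
  C = 23 − 4·131 (−71 from intervention) = -572
  A = -18 + 131 + (-572) = -459
Change in A: -459 − (-388) = -71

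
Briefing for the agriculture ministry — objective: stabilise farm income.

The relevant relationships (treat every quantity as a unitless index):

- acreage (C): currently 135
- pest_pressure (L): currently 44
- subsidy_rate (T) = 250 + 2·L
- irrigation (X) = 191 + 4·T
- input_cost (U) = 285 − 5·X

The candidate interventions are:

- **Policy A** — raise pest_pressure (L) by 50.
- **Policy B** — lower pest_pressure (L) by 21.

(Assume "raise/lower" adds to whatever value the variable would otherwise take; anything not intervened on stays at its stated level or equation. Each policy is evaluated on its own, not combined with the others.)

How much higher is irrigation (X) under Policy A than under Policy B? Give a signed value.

Policy A (L + 50):
  L = 44 + 50 = 94
  T = 250 + 2·94 = 438
  X = 191 + 4·438 = 1943
Policy B (L − 21):
  L = 44 − 21 = 23
  T = 250 + 2·23 = 296
  X = 191 + 4·296 = 1375
X: 1943 − 1375 = 568

568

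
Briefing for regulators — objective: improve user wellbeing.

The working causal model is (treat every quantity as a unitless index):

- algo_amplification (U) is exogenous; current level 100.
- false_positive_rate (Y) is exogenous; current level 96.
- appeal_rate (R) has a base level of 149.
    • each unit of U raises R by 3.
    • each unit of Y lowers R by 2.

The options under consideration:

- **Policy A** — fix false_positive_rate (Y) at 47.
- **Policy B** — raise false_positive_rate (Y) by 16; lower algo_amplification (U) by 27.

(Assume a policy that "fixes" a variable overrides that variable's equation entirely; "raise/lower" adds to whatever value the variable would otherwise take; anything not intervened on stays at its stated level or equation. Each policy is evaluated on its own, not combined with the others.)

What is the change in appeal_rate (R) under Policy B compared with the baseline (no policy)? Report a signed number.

Baseline:
  U = 100
  Y = 96
  R = 149 + 3·100 − 2·96 = 257
Policy B (Y + 16, U − 27):
  U = 100 − 27 = 73
  Y = 96 + 16 = 112
  R = 149 + 3·73 − 2·112 = 144
Change in R: 144 − 257 = -113

-113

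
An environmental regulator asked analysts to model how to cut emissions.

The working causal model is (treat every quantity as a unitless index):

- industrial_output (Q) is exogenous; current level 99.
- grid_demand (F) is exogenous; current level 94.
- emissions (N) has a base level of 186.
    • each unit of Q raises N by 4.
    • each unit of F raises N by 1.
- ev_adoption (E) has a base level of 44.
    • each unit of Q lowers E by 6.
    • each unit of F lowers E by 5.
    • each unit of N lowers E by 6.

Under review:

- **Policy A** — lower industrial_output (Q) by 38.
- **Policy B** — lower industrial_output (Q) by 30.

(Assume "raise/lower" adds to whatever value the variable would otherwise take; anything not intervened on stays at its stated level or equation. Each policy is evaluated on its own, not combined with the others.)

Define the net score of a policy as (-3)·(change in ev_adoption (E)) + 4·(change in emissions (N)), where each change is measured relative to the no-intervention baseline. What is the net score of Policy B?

Baseline:
  Q = 99
  F = 94
  N = 186 + 4·99 + 94 = 676
  E = 44 − 6·99 − 5·94 − 6·676 = -5076
Policy B (Q − 30):
  Q = 99 − 30 = 69
  F = 94
  N = 186 + 4·69 + 94 = 556
  E = 44 − 6·69 − 5·94 − 6·556 = -4176
ΔE = -4176 − (-5076) = 900; ΔN = 556 − 676 = -120
Score = (-3)·900 + 4·(-120) = -3180

-3180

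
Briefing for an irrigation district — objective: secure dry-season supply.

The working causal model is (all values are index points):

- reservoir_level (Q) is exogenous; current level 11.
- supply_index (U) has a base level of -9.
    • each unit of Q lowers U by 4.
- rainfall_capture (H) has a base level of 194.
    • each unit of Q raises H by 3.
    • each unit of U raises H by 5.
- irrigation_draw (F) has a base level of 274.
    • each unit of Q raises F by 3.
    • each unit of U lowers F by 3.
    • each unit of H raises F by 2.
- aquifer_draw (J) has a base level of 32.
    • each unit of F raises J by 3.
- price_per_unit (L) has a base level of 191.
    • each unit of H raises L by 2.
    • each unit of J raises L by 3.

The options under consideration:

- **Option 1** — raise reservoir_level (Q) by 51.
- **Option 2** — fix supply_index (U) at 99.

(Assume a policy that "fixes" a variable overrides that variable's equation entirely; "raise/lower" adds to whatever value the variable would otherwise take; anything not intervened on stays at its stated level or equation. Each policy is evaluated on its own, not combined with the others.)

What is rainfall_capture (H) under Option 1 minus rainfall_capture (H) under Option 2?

Option 1 (Q + 51):
  Q = 11 + 51 = 62
  U = -9 − 4·62 = -257
  H = 194 + 3·62 + 5·(-257) = -905
Option 2 (U := 99):
  Q = 11
  U = 99
  H = 194 + 3·11 + 5·99 = 722
H: -905 − 722 = -1627

-1627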